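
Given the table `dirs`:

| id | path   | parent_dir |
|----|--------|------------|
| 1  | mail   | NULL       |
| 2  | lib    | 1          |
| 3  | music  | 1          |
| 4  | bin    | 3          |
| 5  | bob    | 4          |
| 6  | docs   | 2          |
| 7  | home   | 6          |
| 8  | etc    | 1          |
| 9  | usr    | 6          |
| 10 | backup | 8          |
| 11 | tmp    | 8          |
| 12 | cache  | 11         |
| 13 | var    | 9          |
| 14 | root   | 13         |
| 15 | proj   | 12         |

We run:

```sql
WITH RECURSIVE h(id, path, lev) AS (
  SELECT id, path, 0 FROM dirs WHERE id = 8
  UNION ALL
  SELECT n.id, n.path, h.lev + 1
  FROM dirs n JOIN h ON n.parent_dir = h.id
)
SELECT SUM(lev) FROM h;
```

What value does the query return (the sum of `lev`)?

7

Base: id=8 (etc) at lev 0.
Iteration 1: rows with parent_dir in {8} -> backup (id 10, lev 1), tmp (id 11, lev 1).
Iteration 2: rows with parent_dir in {10,11} -> cache (id 12, lev 2).
Iteration 3: rows with parent_dir in {12} -> proj (id 15, lev 3).
Iteration 4: no rows with parent_dir in {15}; recursion stops.
SUM(lev) = 0 + 1 + 1 + 2 + 3 = 7.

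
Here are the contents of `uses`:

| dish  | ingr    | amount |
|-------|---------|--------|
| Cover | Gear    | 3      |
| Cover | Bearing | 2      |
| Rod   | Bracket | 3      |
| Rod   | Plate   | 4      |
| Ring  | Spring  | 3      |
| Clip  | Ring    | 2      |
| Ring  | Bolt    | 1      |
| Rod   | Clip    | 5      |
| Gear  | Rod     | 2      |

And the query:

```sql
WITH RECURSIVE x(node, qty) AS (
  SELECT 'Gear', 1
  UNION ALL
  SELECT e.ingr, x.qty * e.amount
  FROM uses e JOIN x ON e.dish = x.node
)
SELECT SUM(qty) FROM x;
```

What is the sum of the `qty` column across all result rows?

127

Base: (Gear, qty=1).
Iteration 1: components of {Gear} -> Rod = 1*2 = 2.
Iteration 2: components of {Rod} -> Bracket = 2*3 = 6, Clip = 2*5 = 10, Plate = 2*4 = 8.
Iteration 3: components of {Bracket,Clip,Plate} -> Ring = 10*2 = 20.
Iteration 4: components of {Ring} -> Bolt = 20*1 = 20, Spring = 20*3 = 60.
Iteration 5: no further components; recursion stops.
SUM(qty) = 1 + 2 + 10 + 8 + 6 + 20 + 20 + 60 = 127.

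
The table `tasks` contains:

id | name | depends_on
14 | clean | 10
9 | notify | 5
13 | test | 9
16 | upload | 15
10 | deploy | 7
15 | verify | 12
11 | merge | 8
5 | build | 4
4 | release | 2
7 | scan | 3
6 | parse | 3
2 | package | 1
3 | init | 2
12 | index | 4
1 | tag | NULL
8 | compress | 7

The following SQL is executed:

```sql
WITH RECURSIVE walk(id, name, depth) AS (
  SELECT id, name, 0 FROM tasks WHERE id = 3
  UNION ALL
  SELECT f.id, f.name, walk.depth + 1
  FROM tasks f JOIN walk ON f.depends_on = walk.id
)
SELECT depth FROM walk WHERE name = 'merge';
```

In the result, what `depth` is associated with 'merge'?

3

Base: id=3 (init) at depth 0.
Iteration 1: rows with depends_on in {3} -> parse (id 6, depth 1), scan (id 7, depth 1).
Iteration 2: rows with depends_on in {6,7} -> compress (id 8, depth 2), deploy (id 10, depth 2).
Iteration 3: rows with depends_on in {8,10} -> merge (id 11, depth 3), clean (id 14, depth 3).
Iteration 4: no rows with depends_on in {11,14}; recursion stops.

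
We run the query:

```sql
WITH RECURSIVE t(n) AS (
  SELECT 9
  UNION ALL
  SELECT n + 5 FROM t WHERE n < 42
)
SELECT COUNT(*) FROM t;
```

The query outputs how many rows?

Base: n=9.
Iteration 1: 9 < 42 holds -> n = 9 + 5 = 14.
Iteration 2: 14 < 42 holds -> n = 14 + 5 = 19.
Iteration 3: 19 < 42 holds -> n = 19 + 5 = 24.
Iteration 4: 24 < 42 holds -> n = 24 + 5 = 29.
Iteration 5: 29 < 42 holds -> n = 29 + 5 = 34.
Iteration 6: 34 < 42 holds -> n = 34 + 5 = 39.
Iteration 7: 39 < 42 holds -> n = 39 + 5 = 44.
Iteration 8: 44 < 42 fails; recursion stops.
Total rows emitted: 8.

8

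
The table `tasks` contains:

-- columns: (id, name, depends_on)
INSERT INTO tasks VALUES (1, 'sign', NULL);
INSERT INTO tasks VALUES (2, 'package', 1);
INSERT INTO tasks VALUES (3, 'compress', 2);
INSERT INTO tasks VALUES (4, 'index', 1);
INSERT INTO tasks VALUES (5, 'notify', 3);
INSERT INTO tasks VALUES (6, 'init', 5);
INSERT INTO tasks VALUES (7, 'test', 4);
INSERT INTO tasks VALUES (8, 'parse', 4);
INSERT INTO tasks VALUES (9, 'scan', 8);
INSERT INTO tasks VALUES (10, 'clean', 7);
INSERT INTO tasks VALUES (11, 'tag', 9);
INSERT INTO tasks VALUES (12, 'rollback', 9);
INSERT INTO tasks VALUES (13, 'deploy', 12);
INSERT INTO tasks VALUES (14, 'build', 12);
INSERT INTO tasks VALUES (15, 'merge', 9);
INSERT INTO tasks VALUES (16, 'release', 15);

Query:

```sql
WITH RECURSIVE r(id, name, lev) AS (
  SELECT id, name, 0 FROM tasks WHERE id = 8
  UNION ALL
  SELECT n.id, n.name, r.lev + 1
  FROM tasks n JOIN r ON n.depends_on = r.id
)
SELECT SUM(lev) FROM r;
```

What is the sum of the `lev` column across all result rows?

16

Base: id=8 (parse) at lev 0.
Iteration 1: rows with depends_on in {8} -> scan (id 9, lev 1).
Iteration 2: rows with depends_on in {9} -> tag (id 11, lev 2), rollback (id 12, lev 2), merge (id 15, lev 2).
Iteration 3: rows with depends_on in {11,12,15} -> deploy (id 13, lev 3), build (id 14, lev 3), release (id 16, lev 3).
Iteration 4: no rows with depends_on in {13,14,16}; recursion stops.
SUM(lev) = 0 + 1 + 2 + 2 + 2 + 3 + 3 + 3 = 16.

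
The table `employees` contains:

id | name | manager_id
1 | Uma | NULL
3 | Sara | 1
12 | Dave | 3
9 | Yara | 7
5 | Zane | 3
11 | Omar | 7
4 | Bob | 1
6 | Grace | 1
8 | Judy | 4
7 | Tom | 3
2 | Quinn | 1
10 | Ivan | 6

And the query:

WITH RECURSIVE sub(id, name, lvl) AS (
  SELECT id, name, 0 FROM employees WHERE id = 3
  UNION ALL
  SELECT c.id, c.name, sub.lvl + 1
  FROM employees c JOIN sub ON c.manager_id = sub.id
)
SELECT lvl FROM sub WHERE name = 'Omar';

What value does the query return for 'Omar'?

Base: id=3 (Sara) at lvl 0.
Iteration 1: rows with manager_id in {3} -> Zane (id 5, lvl 1), Tom (id 7, lvl 1), Dave (id 12, lvl 1).
Iteration 2: rows with manager_id in {5,7,12} -> Yara (id 9, lvl 2), Omar (id 11, lvl 2).
Iteration 3: no rows with manager_id in {9,11}; recursion stops.

2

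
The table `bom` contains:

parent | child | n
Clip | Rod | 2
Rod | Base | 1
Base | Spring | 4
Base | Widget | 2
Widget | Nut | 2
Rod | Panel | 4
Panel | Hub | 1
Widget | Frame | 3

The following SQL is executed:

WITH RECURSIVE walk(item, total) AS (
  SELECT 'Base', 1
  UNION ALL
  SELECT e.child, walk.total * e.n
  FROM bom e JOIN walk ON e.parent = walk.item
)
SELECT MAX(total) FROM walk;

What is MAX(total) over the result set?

Base: (Base, total=1).
Iteration 1: components of {Base} -> Spring = 1*4 = 4, Widget = 1*2 = 2.
Iteration 2: components of {Spring,Widget} -> Frame = 2*3 = 6, Nut = 2*2 = 4.
Iteration 3: no further components; recursion stops.
total values: 1, 4, 2, 4, 6; the maximum is 6.

6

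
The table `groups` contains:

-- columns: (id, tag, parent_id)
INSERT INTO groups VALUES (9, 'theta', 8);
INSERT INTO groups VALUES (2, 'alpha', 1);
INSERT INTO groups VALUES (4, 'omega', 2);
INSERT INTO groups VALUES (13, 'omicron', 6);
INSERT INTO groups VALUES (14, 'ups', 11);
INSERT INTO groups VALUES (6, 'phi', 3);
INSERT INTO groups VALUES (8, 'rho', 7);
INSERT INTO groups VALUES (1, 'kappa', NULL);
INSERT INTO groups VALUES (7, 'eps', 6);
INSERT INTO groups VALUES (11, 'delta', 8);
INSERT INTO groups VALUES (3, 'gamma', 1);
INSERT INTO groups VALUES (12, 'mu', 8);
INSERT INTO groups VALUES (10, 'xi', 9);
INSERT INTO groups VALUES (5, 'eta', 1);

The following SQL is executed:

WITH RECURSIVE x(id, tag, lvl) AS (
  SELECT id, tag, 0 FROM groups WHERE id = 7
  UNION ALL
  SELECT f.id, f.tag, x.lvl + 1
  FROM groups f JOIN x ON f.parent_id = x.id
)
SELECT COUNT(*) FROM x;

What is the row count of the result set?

Base: id=7 (eps) at lvl 0.
Iteration 1: rows with parent_id in {7} -> rho (id 8, lvl 1).
Iteration 2: rows with parent_id in {8} -> theta (id 9, lvl 2), delta (id 11, lvl 2), mu (id 12, lvl 2).
Iteration 3: rows with parent_id in {9,11,12} -> xi (id 10, lvl 3), ups (id 14, lvl 3).
Iteration 4: no rows with parent_id in {10,14}; recursion stops.
Total rows emitted: 7.

7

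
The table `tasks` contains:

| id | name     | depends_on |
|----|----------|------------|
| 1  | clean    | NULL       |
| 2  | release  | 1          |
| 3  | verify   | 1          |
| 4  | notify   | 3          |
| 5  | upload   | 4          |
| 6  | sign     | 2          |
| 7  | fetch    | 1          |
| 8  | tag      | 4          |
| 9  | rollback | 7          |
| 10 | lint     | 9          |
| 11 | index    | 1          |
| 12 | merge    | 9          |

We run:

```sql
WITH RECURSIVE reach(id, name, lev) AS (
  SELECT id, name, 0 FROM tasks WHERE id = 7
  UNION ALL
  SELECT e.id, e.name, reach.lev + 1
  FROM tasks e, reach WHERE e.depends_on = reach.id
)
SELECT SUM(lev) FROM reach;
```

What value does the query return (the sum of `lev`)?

5

Base: id=7 (fetch) at lev 0.
Iteration 1: rows with depends_on in {7} -> rollback (id 9, lev 1).
Iteration 2: rows with depends_on in {9} -> lint (id 10, lev 2), merge (id 12, lev 2).
Iteration 3: no rows with depends_on in {10,12}; recursion stops.
SUM(lev) = 0 + 1 + 2 + 2 = 5.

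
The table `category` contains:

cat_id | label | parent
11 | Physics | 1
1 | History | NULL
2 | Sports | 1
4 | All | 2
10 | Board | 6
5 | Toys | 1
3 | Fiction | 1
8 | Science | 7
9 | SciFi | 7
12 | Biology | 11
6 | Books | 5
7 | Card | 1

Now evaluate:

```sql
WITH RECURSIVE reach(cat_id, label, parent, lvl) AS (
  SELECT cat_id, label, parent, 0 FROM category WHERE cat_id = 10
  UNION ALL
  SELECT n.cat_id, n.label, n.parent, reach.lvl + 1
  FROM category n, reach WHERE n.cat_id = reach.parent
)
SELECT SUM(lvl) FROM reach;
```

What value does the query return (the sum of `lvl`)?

6

Base: cat_id=10 (Board), parent=6, lvl 0.
Iteration 1: join on cat_id=6 -> Books (id 6, parent=5, lvl 1).
Iteration 2: join on cat_id=5 -> Toys (id 5, parent=1, lvl 2).
Iteration 3: join on cat_id=1 -> History (id 1, parent=NULL, lvl 3).
Iteration 4: parent is NULL; no match; recursion stops.
SUM(lvl) = 0 + 1 + 2 + 3 = 6.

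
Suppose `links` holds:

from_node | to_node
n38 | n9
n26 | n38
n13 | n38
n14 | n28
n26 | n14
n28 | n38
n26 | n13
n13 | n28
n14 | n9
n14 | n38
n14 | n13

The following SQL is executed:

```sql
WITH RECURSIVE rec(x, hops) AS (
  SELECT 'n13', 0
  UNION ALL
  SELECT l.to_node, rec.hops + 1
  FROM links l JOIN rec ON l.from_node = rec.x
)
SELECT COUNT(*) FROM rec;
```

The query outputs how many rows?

Base: (n13, hops=0).
Iteration 1: edges from {n13} -> (n28, hops=1), (n38, hops=1).
Iteration 2: edges from {n28,n38} -> (n38, hops=2), (n9, hops=2).
Iteration 3: edges from {n38,n9} -> (n9, hops=3).
Iteration 4: no outgoing edges from {n9}; recursion stops.
Total rows emitted: 6.

6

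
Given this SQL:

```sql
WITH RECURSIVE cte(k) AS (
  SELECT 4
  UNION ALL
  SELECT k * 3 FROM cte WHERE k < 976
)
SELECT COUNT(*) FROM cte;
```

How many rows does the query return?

Base: k=4.
Iteration 1: 4 < 976 holds -> k = 4 * 3 = 12.
Iteration 2: 12 < 976 holds -> k = 12 * 3 = 36.
Iteration 3: 36 < 976 holds -> k = 36 * 3 = 108.
Iteration 4: 108 < 976 holds -> k = 108 * 3 = 324.
Iteration 5: 324 < 976 holds -> k = 324 * 3 = 972.
Iteration 6: 972 < 976 holds -> k = 972 * 3 = 2916.
Iteration 7: 2916 < 976 fails; recursion stops.
Total rows emitted: 7.

7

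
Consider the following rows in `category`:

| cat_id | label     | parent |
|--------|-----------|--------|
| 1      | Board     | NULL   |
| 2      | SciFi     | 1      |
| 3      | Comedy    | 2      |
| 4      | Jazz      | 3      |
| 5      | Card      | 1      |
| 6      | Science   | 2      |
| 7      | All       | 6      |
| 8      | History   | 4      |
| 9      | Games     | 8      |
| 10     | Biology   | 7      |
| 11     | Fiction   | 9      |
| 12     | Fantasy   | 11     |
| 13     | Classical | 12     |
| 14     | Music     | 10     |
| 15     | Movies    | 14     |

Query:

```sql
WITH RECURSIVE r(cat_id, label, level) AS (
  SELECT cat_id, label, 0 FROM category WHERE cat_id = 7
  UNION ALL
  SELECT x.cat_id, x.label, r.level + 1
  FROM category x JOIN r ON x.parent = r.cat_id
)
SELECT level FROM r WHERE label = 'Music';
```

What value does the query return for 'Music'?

2

Base: cat_id=7 (All) at level 0.
Iteration 1: rows with parent in {7} -> Biology (id 10, level 1).
Iteration 2: rows with parent in {10} -> Music (id 14, level 2).
Iteration 3: rows with parent in {14} -> Movies (id 15, level 3).
Iteration 4: no rows with parent in {15}; recursion stops.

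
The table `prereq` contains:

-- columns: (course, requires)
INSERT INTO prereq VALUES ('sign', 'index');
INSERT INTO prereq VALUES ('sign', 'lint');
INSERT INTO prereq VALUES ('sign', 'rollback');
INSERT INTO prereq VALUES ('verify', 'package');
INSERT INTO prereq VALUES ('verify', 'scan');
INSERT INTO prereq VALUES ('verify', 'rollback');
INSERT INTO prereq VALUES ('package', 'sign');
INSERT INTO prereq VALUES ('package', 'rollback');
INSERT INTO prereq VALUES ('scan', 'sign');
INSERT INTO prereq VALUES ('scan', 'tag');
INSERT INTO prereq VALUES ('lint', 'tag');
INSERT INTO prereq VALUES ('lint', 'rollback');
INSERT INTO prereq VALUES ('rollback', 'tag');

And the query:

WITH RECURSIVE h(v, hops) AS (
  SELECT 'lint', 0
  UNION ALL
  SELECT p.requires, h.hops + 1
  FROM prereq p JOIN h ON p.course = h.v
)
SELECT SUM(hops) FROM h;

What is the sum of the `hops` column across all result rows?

Base: (lint, hops=0).
Iteration 1: edges from {lint} -> (rollback, hops=1), (tag, hops=1).
Iteration 2: edges from {rollback,tag} -> (tag, hops=2).
Iteration 3: no outgoing edges from {tag}; recursion stops.
SUM(hops) = 0 + 1 + 1 + 2 = 4.

4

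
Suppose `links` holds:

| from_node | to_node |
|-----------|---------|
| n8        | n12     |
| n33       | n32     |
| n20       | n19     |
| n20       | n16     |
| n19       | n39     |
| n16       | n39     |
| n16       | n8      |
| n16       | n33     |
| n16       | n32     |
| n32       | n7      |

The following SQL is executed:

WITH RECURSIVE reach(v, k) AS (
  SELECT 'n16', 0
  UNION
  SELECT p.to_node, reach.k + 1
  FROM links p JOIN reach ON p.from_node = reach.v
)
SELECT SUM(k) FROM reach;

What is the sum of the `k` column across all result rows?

Base: (n16, k=0).
Iteration 1: edges from {n16} -> (n32, k=1), (n33, k=1), (n39, k=1), (n8, k=1).
Iteration 2: edges from {n32,n33,n39,n8} -> (n12, k=2), (n32, k=2), (n7, k=2).
Iteration 3: edges from {n12,n32,n7} -> (n7, k=3).
Iteration 4: no outgoing edges from {n7}; recursion stops.
SUM(k) = 0 + 1 + 1 + 1 + 1 + 2 + 2 + 2 + 3 = 13.

13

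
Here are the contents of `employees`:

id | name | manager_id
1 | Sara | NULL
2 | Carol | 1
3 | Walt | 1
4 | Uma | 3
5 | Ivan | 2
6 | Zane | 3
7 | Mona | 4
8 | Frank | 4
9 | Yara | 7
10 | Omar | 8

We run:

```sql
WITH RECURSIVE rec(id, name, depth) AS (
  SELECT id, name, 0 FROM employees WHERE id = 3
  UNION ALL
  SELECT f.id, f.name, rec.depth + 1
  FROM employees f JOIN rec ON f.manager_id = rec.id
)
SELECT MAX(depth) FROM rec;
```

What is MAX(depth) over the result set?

Base: id=3 (Walt) at depth 0.
Iteration 1: rows with manager_id in {3} -> Uma (id 4, depth 1), Zane (id 6, depth 1).
Iteration 2: rows with manager_id in {4,6} -> Mona (id 7, depth 2), Frank (id 8, depth 2).
Iteration 3: rows with manager_id in {7,8} -> Yara (id 9, depth 3), Omar (id 10, depth 3).
Iteration 4: no rows with manager_id in {9,10}; recursion stops.
depth values: 0, 1, 1, 2, 2, 3, 3; the maximum is 3.

3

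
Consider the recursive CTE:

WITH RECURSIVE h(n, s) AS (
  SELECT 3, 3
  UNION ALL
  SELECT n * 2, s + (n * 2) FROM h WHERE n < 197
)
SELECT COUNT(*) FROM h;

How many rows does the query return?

8

Base: n=3, s=3.
Iteration 1: 3 < 197 holds -> n = 3 * 2 = 6, s = 3 + 6 = 9.
Iteration 2: 6 < 197 holds -> n = 6 * 2 = 12, s = 9 + 12 = 21.
Iteration 3: 12 < 197 holds -> n = 12 * 2 = 24, s = 21 + 24 = 45.
Iteration 4: 24 < 197 holds -> n = 24 * 2 = 48, s = 45 + 48 = 93.
Iteration 5: 48 < 197 holds -> n = 48 * 2 = 96, s = 93 + 96 = 189.
Iteration 6: 96 < 197 holds -> n = 96 * 2 = 192, s = 189 + 192 = 381.
Iteration 7: 192 < 197 holds -> n = 192 * 2 = 384, s = 381 + 384 = 765.
Iteration 8: 384 < 197 fails; recursion stops.
Total rows emitted: 8.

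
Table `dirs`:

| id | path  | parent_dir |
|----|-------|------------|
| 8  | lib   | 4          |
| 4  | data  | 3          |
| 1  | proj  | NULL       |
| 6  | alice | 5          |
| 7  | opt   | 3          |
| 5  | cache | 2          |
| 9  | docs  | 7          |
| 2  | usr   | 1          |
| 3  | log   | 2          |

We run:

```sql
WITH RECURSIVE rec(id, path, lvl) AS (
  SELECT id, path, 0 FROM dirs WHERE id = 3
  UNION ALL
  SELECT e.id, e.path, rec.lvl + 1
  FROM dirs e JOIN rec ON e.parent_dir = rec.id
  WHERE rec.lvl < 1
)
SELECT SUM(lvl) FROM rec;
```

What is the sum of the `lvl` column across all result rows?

2

Base: id=3 (log) at lvl 0.
Iteration 1: rows with parent_dir in {3} -> data (id 4, lvl 1), opt (id 7, lvl 1).
Iteration 2: lvl < 1 fails for all current rows; recursion stops.
SUM(lvl) = 0 + 1 + 1 = 2.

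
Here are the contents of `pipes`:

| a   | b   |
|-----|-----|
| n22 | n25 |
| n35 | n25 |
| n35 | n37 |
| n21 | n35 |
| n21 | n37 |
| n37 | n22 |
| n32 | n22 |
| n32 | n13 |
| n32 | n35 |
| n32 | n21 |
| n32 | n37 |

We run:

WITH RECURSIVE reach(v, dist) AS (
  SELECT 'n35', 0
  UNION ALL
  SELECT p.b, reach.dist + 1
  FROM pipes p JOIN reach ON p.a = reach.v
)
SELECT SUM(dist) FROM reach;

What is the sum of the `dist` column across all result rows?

7

Base: (n35, dist=0).
Iteration 1: edges from {n35} -> (n25, dist=1), (n37, dist=1).
Iteration 2: edges from {n25,n37} -> (n22, dist=2).
Iteration 3: edges from {n22} -> (n25, dist=3).
Iteration 4: no outgoing edges from {n25}; recursion stops.
SUM(dist) = 0 + 1 + 1 + 2 + 3 = 7.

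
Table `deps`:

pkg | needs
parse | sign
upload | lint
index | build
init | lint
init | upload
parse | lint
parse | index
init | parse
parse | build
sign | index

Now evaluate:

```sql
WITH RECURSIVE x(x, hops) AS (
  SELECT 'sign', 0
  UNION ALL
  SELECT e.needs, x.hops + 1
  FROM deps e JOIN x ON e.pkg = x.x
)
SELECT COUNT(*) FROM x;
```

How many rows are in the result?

Base: (sign, hops=0).
Iteration 1: edges from {sign} -> (index, hops=1).
Iteration 2: edges from {index} -> (build, hops=2).
Iteration 3: no outgoing edges from {build}; recursion stops.
Total rows emitted: 3.

3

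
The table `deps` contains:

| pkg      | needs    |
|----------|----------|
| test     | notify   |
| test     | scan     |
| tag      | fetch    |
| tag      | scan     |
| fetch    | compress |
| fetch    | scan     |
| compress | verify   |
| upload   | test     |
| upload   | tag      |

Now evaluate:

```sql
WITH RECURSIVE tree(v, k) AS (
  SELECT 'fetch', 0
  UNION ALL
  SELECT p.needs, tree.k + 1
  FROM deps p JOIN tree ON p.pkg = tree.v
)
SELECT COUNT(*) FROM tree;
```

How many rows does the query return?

4

Base: (fetch, k=0).
Iteration 1: edges from {fetch} -> (compress, k=1), (scan, k=1).
Iteration 2: edges from {compress,scan} -> (verify, k=2).
Iteration 3: no outgoing edges from {verify}; recursion stops.
Total rows emitted: 4.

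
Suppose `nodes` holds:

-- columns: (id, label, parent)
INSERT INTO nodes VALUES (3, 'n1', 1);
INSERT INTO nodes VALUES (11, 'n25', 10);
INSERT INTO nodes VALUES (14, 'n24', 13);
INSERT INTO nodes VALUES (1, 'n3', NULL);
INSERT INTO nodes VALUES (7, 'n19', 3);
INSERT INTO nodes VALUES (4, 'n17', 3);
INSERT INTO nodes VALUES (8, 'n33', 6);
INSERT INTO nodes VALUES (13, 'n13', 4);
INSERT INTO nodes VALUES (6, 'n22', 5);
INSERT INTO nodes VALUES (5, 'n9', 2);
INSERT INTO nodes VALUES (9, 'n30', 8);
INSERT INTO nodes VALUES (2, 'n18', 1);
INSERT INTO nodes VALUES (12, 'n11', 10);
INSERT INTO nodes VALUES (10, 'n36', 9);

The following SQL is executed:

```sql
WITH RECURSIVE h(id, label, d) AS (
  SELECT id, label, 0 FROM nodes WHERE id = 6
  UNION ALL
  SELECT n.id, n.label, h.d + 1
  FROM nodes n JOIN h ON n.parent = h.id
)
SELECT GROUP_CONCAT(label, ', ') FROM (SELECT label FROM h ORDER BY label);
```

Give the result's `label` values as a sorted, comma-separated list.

Base: id=6 (n22) at d 0.
Iteration 1: rows with parent in {6} -> n33 (id 8, d 1).
Iteration 2: rows with parent in {8} -> n30 (id 9, d 2).
Iteration 3: rows with parent in {9} -> n36 (id 10, d 3).
Iteration 4: rows with parent in {10} -> n25 (id 11, d 4), n11 (id 12, d 4).
Iteration 5: no rows with parent in {11,12}; recursion stops.

n11, n22, n25, n30, n33, n36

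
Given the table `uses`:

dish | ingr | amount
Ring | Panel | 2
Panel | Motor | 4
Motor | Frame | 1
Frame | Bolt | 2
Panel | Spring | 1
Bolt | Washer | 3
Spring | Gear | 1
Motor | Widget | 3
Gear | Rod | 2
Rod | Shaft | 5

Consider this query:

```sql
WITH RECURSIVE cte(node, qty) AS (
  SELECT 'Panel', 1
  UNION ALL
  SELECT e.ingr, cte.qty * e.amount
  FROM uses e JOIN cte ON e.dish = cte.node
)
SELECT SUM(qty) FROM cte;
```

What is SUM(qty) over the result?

67

Base: (Panel, qty=1).
Iteration 1: components of {Panel} -> Motor = 1*4 = 4, Spring = 1*1 = 1.
Iteration 2: components of {Motor,Spring} -> Frame = 4*1 = 4, Gear = 1*1 = 1, Widget = 4*3 = 12.
Iteration 3: components of {Frame,Gear,Widget} -> Bolt = 4*2 = 8, Rod = 1*2 = 2.
Iteration 4: components of {Bolt,Rod} -> Shaft = 2*5 = 10, Washer = 8*3 = 24.
Iteration 5: no further components; recursion stops.
SUM(qty) = 1 + 4 + 1 + 4 + 12 + 1 + 8 + 2 + 24 + 10 = 67.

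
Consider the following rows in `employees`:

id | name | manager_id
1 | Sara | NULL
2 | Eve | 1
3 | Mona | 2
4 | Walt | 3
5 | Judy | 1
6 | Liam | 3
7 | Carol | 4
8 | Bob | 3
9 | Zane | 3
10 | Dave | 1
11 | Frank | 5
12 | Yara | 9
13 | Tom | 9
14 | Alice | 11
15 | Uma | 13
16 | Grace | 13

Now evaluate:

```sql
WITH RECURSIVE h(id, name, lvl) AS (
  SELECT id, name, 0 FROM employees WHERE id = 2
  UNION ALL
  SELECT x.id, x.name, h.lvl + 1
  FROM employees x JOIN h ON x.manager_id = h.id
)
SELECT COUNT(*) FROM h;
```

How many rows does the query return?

11

Base: id=2 (Eve) at lvl 0.
Iteration 1: rows with manager_id in {2} -> Mona (id 3, lvl 1).
Iteration 2: rows with manager_id in {3} -> Walt (id 4, lvl 2), Liam (id 6, lvl 2), Bob (id 8, lvl 2), Zane (id 9, lvl 2).
Iteration 3: rows with manager_id in {4,6,8,9} -> Carol (id 7, lvl 3), Yara (id 12, lvl 3), Tom (id 13, lvl 3).
Iteration 4: rows with manager_id in {7,12,13} -> Uma (id 15, lvl 4), Grace (id 16, lvl 4).
Iteration 5: no rows with manager_id in {15,16}; recursion stops.
Total rows emitted: 11.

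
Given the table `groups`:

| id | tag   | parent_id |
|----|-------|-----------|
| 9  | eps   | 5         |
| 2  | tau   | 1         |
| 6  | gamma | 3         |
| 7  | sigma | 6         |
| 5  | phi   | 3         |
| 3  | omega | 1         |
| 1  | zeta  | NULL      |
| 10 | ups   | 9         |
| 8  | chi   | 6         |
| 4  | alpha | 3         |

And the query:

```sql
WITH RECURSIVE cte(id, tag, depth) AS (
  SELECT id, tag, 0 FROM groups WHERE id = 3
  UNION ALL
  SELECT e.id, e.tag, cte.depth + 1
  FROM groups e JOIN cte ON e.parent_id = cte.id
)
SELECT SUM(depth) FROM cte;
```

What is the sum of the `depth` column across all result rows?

Base: id=3 (omega) at depth 0.
Iteration 1: rows with parent_id in {3} -> alpha (id 4, depth 1), phi (id 5, depth 1), gamma (id 6, depth 1).
Iteration 2: rows with parent_id in {4,5,6} -> sigma (id 7, depth 2), chi (id 8, depth 2), eps (id 9, depth 2).
Iteration 3: rows with parent_id in {7,8,9} -> ups (id 10, depth 3).
Iteration 4: no rows with parent_id in {10}; recursion stops.
SUM(depth) = 0 + 1 + 1 + 1 + 2 + 2 + 2 + 3 = 12.

12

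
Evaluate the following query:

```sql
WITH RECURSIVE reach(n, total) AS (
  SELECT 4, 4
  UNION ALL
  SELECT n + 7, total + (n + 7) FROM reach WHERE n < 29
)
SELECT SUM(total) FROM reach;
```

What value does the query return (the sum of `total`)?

Base: n=4, total=4.
Iteration 1: 4 < 29 holds -> n = 4 + 7 = 11, total = 4 + 11 = 15.
Iteration 2: 11 < 29 holds -> n = 11 + 7 = 18, total = 15 + 18 = 33.
Iteration 3: 18 < 29 holds -> n = 18 + 7 = 25, total = 33 + 25 = 58.
Iteration 4: 25 < 29 holds -> n = 25 + 7 = 32, total = 58 + 32 = 90.
Iteration 5: 32 < 29 fails; recursion stops.
SUM(total) = 4 + 15 + 33 + 58 + 90 = 200.

200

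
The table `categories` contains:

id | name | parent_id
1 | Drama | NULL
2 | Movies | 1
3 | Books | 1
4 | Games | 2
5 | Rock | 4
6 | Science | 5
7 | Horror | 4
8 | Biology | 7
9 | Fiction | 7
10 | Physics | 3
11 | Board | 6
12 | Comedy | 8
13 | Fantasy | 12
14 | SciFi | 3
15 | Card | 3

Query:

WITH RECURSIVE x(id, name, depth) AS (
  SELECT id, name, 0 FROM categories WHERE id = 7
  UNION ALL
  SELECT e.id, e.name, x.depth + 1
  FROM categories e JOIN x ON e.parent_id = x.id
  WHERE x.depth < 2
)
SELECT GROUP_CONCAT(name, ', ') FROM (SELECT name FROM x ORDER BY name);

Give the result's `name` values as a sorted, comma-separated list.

Biology, Comedy, Fiction, Horror

Base: id=7 (Horror) at depth 0.
Iteration 1: rows with parent_id in {7} -> Biology (id 8, depth 1), Fiction (id 9, depth 1).
Iteration 2: rows with parent_id in {8,9} -> Comedy (id 12, depth 2).
Iteration 3: depth < 2 fails for all current rows; recursion stops.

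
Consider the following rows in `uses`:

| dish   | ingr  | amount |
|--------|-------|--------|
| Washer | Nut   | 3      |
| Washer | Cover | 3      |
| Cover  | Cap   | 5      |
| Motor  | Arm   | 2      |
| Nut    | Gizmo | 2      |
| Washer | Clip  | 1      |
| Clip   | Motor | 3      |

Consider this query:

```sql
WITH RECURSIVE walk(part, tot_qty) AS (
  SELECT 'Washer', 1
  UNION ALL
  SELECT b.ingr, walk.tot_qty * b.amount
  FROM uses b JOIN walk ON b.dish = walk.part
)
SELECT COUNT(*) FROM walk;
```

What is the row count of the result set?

8

Base: (Washer, tot_qty=1).
Iteration 1: components of {Washer} -> Clip = 1*1 = 1, Cover = 1*3 = 3, Nut = 1*3 = 3.
Iteration 2: components of {Clip,Cover,Nut} -> Cap = 3*5 = 15, Gizmo = 3*2 = 6, Motor = 1*3 = 3.
Iteration 3: components of {Cap,Gizmo,Motor} -> Arm = 3*2 = 6.
Iteration 4: no further components; recursion stops.
Total rows emitted: 8.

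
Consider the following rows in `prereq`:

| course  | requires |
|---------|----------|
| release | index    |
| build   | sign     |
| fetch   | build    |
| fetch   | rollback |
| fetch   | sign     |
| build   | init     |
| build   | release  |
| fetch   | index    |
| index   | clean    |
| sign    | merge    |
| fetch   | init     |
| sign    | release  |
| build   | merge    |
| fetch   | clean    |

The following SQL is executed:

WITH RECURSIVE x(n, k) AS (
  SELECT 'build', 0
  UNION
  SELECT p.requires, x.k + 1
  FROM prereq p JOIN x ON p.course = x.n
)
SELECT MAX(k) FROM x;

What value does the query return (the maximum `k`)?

Base: (build, k=0).
Iteration 1: edges from {build} -> (init, k=1), (merge, k=1), (release, k=1), (sign, k=1).
Iteration 2: edges from {init,merge,release,sign} -> (index, k=2), (merge, k=2), (release, k=2).
Iteration 3: edges from {index,merge,release} -> (clean, k=3), (index, k=3).
Iteration 4: edges from {clean,index} -> (clean, k=4).
Iteration 5: no outgoing edges from {clean}; recursion stops.
k values: 0, 1, 1, 1, 1, 2, 2, 2, 3, 3, 4; the maximum is 4.

4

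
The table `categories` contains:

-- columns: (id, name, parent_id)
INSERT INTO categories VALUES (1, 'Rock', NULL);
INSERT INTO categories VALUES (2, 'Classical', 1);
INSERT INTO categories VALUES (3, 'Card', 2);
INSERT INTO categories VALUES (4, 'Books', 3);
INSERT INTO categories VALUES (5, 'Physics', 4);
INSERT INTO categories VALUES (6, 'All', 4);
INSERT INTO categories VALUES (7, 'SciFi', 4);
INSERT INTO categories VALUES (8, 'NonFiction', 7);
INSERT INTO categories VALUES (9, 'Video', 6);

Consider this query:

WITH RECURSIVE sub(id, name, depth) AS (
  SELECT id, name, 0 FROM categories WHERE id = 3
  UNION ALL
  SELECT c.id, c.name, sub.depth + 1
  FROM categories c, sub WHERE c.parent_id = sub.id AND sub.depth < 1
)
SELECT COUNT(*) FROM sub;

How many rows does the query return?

Base: id=3 (Card) at depth 0.
Iteration 1: rows with parent_id in {3} -> Books (id 4, depth 1).
Iteration 2: depth < 1 fails for all current rows; recursion stops.
Total rows emitted: 2.

2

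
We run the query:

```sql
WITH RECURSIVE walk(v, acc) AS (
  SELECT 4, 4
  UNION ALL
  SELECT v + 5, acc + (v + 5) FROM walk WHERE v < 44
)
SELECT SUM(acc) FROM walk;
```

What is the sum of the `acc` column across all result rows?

Base: v=4, acc=4.
Iteration 1: 4 < 44 holds -> v = 4 + 5 = 9, acc = 4 + 9 = 13.
Iteration 2: 9 < 44 holds -> v = 9 + 5 = 14, acc = 13 + 14 = 27.
Iteration 3: 14 < 44 holds -> v = 14 + 5 = 19, acc = 27 + 19 = 46.
Iteration 4: 19 < 44 holds -> v = 19 + 5 = 24, acc = 46 + 24 = 70.
Iteration 5: 24 < 44 holds -> v = 24 + 5 = 29, acc = 70 + 29 = 99.
Iteration 6: 29 < 44 holds -> v = 29 + 5 = 34, acc = 99 + 34 = 133.
Iteration 7: 34 < 44 holds -> v = 34 + 5 = 39, acc = 133 + 39 = 172.
Iteration 8: 39 < 44 holds -> v = 39 + 5 = 44, acc = 172 + 44 = 216.
Iteration 9: 44 < 44 fails; recursion stops.
SUM(acc) = 4 + 13 + 27 + 46 + 70 + 99 + 133 + 172 + 216 = 780.

780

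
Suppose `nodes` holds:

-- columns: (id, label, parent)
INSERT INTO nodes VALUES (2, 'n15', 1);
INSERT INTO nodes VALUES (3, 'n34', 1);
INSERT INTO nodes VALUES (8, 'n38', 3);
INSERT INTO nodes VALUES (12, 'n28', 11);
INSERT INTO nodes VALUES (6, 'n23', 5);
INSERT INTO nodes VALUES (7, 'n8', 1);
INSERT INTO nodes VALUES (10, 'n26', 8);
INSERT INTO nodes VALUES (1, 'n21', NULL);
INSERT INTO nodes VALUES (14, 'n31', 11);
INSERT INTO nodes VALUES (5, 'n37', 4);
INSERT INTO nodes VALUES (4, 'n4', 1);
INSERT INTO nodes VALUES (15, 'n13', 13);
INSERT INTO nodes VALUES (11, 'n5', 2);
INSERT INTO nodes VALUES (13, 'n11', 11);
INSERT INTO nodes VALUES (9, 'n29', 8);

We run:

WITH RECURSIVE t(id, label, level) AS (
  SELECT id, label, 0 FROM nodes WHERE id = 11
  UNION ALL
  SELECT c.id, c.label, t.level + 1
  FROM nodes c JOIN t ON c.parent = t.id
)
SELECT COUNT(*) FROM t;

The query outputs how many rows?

5

Base: id=11 (n5) at level 0.
Iteration 1: rows with parent in {11} -> n28 (id 12, level 1), n11 (id 13, level 1), n31 (id 14, level 1).
Iteration 2: rows with parent in {12,13,14} -> n13 (id 15, level 2).
Iteration 3: no rows with parent in {15}; recursion stops.
Total rows emitted: 5.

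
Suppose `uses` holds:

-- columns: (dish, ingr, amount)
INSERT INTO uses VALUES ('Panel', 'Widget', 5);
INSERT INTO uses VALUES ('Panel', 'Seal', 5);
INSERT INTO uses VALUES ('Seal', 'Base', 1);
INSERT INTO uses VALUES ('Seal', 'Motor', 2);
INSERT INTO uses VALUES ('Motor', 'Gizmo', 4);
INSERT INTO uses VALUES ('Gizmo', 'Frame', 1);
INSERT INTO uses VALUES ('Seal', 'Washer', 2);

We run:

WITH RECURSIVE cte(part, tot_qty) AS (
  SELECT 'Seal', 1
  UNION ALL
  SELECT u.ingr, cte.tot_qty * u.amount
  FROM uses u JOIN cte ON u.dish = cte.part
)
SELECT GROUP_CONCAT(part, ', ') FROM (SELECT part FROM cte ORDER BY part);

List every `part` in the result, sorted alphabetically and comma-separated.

Base: (Seal, tot_qty=1).
Iteration 1: components of {Seal} -> Base = 1*1 = 1, Motor = 1*2 = 2, Washer = 1*2 = 2.
Iteration 2: components of {Base,Motor,Washer} -> Gizmo = 2*4 = 8.
Iteration 3: components of {Gizmo} -> Frame = 8*1 = 8.
Iteration 4: no further components; recursion stops.

Base, Frame, Gizmo, Motor, Seal, Washer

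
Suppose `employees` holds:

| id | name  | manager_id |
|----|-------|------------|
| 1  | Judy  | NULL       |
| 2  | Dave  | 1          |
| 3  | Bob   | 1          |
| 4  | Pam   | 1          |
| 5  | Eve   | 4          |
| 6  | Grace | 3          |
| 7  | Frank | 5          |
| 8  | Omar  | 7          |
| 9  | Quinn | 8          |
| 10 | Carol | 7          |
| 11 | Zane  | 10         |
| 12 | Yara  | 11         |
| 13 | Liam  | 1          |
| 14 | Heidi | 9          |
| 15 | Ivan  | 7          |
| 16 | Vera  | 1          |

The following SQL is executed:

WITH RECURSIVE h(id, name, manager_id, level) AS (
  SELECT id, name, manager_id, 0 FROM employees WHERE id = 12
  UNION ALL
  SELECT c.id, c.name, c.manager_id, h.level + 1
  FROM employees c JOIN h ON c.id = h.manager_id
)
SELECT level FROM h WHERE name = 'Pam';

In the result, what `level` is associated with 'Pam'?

5

Base: id=12 (Yara), manager_id=11, level 0.
Iteration 1: join on id=11 -> Zane (id 11, manager_id=10, level 1).
Iteration 2: join on id=10 -> Carol (id 10, manager_id=7, level 2).
Iteration 3: join on id=7 -> Frank (id 7, manager_id=5, level 3).
Iteration 4: join on id=5 -> Eve (id 5, manager_id=4, level 4).
Iteration 5: join on id=4 -> Pam (id 4, manager_id=1, level 5).
Iteration 6: join on id=1 -> Judy (id 1, manager_id=NULL, level 6).
Iteration 7: manager_id is NULL; no match; recursion stops.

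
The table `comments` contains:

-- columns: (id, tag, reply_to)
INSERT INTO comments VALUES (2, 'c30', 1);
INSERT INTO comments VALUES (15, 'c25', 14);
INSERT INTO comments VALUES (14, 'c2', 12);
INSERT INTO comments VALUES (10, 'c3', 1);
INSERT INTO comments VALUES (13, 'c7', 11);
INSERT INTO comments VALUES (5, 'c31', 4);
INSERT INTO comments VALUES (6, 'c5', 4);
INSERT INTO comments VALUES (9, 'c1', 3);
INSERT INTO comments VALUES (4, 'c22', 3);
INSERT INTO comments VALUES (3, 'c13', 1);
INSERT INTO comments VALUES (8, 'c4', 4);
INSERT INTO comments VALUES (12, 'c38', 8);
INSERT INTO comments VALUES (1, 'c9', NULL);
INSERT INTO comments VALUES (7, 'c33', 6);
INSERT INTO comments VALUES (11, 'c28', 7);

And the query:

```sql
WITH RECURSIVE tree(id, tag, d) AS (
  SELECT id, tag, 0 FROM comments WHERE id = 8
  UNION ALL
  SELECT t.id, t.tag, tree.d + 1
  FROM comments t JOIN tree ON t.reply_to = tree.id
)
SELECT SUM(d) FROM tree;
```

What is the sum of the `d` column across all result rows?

Base: id=8 (c4) at d 0.
Iteration 1: rows with reply_to in {8} -> c38 (id 12, d 1).
Iteration 2: rows with reply_to in {12} -> c2 (id 14, d 2).
Iteration 3: rows with reply_to in {14} -> c25 (id 15, d 3).
Iteration 4: no rows with reply_to in {15}; recursion stops.
SUM(d) = 0 + 1 + 2 + 3 = 6.

6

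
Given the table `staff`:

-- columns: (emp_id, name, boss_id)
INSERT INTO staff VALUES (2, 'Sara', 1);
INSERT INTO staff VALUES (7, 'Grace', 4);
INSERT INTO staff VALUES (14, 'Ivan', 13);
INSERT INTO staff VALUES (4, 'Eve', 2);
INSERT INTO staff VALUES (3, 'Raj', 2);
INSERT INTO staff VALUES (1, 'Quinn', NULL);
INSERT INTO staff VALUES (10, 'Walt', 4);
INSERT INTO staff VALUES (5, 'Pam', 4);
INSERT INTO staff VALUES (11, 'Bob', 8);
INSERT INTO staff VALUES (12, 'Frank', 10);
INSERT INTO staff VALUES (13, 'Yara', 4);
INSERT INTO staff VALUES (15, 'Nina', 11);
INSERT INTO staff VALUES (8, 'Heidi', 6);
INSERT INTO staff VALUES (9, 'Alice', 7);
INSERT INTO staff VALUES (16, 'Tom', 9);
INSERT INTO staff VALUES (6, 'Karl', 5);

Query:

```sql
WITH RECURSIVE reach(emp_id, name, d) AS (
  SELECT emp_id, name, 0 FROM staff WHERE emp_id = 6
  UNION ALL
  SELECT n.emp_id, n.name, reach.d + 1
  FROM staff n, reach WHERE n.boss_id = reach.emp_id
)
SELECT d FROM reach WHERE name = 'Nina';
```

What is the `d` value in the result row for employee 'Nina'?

Base: emp_id=6 (Karl) at d 0.
Iteration 1: rows with boss_id in {6} -> Heidi (id 8, d 1).
Iteration 2: rows with boss_id in {8} -> Bob (id 11, d 2).
Iteration 3: rows with boss_id in {11} -> Nina (id 15, d 3).
Iteration 4: no rows with boss_id in {15}; recursion stops.

3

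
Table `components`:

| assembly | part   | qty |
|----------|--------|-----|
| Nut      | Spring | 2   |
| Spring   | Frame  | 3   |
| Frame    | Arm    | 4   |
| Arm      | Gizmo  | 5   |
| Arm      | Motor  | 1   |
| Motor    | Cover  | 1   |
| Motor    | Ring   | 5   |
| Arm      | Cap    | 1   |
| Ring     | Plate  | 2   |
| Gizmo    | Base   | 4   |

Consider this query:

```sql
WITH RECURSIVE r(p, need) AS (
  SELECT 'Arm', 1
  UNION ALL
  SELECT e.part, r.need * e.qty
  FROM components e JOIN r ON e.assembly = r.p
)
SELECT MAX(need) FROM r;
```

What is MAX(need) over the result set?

20

Base: (Arm, need=1).
Iteration 1: components of {Arm} -> Cap = 1*1 = 1, Gizmo = 1*5 = 5, Motor = 1*1 = 1.
Iteration 2: components of {Cap,Gizmo,Motor} -> Base = 5*4 = 20, Cover = 1*1 = 1, Ring = 1*5 = 5.
Iteration 3: components of {Base,Cover,Ring} -> Plate = 5*2 = 10.
Iteration 4: no further components; recursion stops.
need values: 1, 5, 1, 1, 20, 1, 5, 10; the maximum is 20.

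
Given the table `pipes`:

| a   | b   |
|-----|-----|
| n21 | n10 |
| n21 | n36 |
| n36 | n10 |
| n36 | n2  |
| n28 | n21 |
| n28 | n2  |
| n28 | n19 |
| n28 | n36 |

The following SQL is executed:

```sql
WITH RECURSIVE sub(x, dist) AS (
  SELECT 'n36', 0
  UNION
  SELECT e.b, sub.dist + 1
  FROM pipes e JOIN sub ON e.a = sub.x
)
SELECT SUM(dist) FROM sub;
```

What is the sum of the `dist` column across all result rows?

2

Base: (n36, dist=0).
Iteration 1: edges from {n36} -> (n10, dist=1), (n2, dist=1).
Iteration 2: no outgoing edges from {n10,n2}; recursion stops.
SUM(dist) = 0 + 1 + 1 = 2.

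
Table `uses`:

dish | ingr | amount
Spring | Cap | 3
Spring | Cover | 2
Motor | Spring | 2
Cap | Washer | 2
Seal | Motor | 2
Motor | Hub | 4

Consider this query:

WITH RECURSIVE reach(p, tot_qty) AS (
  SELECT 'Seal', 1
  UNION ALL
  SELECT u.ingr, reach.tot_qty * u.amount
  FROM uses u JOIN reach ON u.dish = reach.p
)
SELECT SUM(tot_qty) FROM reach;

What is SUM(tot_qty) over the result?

Base: (Seal, tot_qty=1).
Iteration 1: components of {Seal} -> Motor = 1*2 = 2.
Iteration 2: components of {Motor} -> Hub = 2*4 = 8, Spring = 2*2 = 4.
Iteration 3: components of {Hub,Spring} -> Cap = 4*3 = 12, Cover = 4*2 = 8.
Iteration 4: components of {Cap,Cover} -> Washer = 12*2 = 24.
Iteration 5: no further components; recursion stops.
SUM(tot_qty) = 1 + 2 + 4 + 8 + 8 + 12 + 24 = 59.

59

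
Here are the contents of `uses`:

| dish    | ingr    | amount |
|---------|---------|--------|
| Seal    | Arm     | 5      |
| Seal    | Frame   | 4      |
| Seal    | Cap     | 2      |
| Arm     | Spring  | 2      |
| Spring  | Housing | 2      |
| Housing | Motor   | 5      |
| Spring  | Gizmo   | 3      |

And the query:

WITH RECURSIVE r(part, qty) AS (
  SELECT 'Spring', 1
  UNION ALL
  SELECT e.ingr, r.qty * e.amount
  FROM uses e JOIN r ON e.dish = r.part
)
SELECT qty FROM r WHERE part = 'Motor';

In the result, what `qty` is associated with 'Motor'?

Base: (Spring, qty=1).
Iteration 1: components of {Spring} -> Gizmo = 1*3 = 3, Housing = 1*2 = 2.
Iteration 2: components of {Gizmo,Housing} -> Motor = 2*5 = 10.
Iteration 3: no further components; recursion stops.

10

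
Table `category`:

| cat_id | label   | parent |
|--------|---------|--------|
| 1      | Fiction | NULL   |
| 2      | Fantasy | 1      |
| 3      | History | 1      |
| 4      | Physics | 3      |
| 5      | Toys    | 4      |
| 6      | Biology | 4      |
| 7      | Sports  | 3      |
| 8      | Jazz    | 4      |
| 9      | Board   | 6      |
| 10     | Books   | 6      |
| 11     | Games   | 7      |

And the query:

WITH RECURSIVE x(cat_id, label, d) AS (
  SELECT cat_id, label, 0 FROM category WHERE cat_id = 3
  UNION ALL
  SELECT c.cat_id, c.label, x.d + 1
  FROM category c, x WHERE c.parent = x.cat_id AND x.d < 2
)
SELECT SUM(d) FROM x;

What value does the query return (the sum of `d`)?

Base: cat_id=3 (History) at d 0.
Iteration 1: rows with parent in {3} -> Physics (id 4, d 1), Sports (id 7, d 1).
Iteration 2: rows with parent in {4,7} -> Toys (id 5, d 2), Biology (id 6, d 2), Jazz (id 8, d 2), Games (id 11, d 2).
Iteration 3: d < 2 fails for all current rows; recursion stops.
SUM(d) = 0 + 1 + 1 + 2 + 2 + 2 + 2 = 10.

10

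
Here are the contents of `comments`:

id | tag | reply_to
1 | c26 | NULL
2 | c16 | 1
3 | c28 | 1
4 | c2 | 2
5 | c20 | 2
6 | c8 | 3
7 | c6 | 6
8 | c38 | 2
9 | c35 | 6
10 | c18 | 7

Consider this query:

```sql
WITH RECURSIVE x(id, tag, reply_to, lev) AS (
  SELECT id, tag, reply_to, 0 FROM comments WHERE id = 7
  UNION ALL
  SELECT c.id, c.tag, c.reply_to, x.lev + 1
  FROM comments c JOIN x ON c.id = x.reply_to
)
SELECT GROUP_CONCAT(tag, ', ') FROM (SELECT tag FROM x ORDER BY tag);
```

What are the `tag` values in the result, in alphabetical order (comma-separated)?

c26, c28, c6, c8

Base: id=7 (c6), reply_to=6, lev 0.
Iteration 1: join on id=6 -> c8 (id 6, reply_to=3, lev 1).
Iteration 2: join on id=3 -> c28 (id 3, reply_to=1, lev 2).
Iteration 3: join on id=1 -> c26 (id 1, reply_to=NULL, lev 3).
Iteration 4: reply_to is NULL; no match; recursion stops.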